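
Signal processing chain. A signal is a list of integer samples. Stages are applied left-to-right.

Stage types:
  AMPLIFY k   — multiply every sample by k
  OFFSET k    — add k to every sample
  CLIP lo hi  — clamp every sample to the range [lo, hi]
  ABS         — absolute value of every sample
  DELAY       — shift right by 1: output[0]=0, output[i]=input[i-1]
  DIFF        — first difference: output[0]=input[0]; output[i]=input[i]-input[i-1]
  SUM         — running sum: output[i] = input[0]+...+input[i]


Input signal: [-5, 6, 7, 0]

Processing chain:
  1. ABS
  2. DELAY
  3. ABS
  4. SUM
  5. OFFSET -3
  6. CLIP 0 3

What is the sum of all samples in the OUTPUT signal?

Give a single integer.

Answer: 8

Derivation:
Input: [-5, 6, 7, 0]
Stage 1 (ABS): |-5|=5, |6|=6, |7|=7, |0|=0 -> [5, 6, 7, 0]
Stage 2 (DELAY): [0, 5, 6, 7] = [0, 5, 6, 7] -> [0, 5, 6, 7]
Stage 3 (ABS): |0|=0, |5|=5, |6|=6, |7|=7 -> [0, 5, 6, 7]
Stage 4 (SUM): sum[0..0]=0, sum[0..1]=5, sum[0..2]=11, sum[0..3]=18 -> [0, 5, 11, 18]
Stage 5 (OFFSET -3): 0+-3=-3, 5+-3=2, 11+-3=8, 18+-3=15 -> [-3, 2, 8, 15]
Stage 6 (CLIP 0 3): clip(-3,0,3)=0, clip(2,0,3)=2, clip(8,0,3)=3, clip(15,0,3)=3 -> [0, 2, 3, 3]
Output sum: 8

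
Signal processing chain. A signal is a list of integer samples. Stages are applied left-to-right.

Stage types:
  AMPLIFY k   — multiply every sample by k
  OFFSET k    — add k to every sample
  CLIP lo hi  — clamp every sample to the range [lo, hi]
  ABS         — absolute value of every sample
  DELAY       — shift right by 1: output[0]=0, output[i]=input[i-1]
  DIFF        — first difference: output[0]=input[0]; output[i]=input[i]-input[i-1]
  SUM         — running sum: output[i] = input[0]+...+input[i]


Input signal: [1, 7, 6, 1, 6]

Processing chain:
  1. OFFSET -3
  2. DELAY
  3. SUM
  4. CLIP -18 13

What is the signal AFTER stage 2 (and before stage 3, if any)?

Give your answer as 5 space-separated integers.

Input: [1, 7, 6, 1, 6]
Stage 1 (OFFSET -3): 1+-3=-2, 7+-3=4, 6+-3=3, 1+-3=-2, 6+-3=3 -> [-2, 4, 3, -2, 3]
Stage 2 (DELAY): [0, -2, 4, 3, -2] = [0, -2, 4, 3, -2] -> [0, -2, 4, 3, -2]

Answer: 0 -2 4 3 -2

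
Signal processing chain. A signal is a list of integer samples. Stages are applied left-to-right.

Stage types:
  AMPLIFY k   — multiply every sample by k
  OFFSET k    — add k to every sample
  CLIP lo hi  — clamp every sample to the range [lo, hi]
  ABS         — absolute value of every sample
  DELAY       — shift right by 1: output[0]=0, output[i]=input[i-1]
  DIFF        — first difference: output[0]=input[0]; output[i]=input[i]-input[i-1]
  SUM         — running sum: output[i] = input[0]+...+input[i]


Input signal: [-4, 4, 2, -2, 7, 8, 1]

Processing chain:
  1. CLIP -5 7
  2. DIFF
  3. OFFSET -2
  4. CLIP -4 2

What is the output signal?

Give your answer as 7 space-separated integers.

Answer: -4 2 -4 -4 2 -2 -4

Derivation:
Input: [-4, 4, 2, -2, 7, 8, 1]
Stage 1 (CLIP -5 7): clip(-4,-5,7)=-4, clip(4,-5,7)=4, clip(2,-5,7)=2, clip(-2,-5,7)=-2, clip(7,-5,7)=7, clip(8,-5,7)=7, clip(1,-5,7)=1 -> [-4, 4, 2, -2, 7, 7, 1]
Stage 2 (DIFF): s[0]=-4, 4--4=8, 2-4=-2, -2-2=-4, 7--2=9, 7-7=0, 1-7=-6 -> [-4, 8, -2, -4, 9, 0, -6]
Stage 3 (OFFSET -2): -4+-2=-6, 8+-2=6, -2+-2=-4, -4+-2=-6, 9+-2=7, 0+-2=-2, -6+-2=-8 -> [-6, 6, -4, -6, 7, -2, -8]
Stage 4 (CLIP -4 2): clip(-6,-4,2)=-4, clip(6,-4,2)=2, clip(-4,-4,2)=-4, clip(-6,-4,2)=-4, clip(7,-4,2)=2, clip(-2,-4,2)=-2, clip(-8,-4,2)=-4 -> [-4, 2, -4, -4, 2, -2, -4]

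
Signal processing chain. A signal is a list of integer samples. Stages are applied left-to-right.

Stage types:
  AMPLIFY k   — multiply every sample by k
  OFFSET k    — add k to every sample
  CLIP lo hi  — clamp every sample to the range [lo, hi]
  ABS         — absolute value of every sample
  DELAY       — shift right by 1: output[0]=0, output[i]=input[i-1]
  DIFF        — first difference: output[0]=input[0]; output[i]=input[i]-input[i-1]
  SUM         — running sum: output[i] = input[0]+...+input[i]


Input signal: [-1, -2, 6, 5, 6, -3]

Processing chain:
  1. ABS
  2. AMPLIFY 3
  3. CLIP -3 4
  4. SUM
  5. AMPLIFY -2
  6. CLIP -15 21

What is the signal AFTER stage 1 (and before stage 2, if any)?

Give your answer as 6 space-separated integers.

Input: [-1, -2, 6, 5, 6, -3]
Stage 1 (ABS): |-1|=1, |-2|=2, |6|=6, |5|=5, |6|=6, |-3|=3 -> [1, 2, 6, 5, 6, 3]

Answer: 1 2 6 5 6 3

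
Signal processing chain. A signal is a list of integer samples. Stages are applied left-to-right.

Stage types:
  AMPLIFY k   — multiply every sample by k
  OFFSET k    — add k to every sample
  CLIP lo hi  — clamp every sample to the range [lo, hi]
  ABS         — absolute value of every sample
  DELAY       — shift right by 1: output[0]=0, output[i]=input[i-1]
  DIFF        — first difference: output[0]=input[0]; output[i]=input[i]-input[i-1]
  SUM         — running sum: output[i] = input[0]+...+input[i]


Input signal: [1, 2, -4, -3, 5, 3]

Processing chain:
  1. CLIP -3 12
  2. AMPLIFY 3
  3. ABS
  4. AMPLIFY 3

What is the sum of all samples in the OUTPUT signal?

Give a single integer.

Input: [1, 2, -4, -3, 5, 3]
Stage 1 (CLIP -3 12): clip(1,-3,12)=1, clip(2,-3,12)=2, clip(-4,-3,12)=-3, clip(-3,-3,12)=-3, clip(5,-3,12)=5, clip(3,-3,12)=3 -> [1, 2, -3, -3, 5, 3]
Stage 2 (AMPLIFY 3): 1*3=3, 2*3=6, -3*3=-9, -3*3=-9, 5*3=15, 3*3=9 -> [3, 6, -9, -9, 15, 9]
Stage 3 (ABS): |3|=3, |6|=6, |-9|=9, |-9|=9, |15|=15, |9|=9 -> [3, 6, 9, 9, 15, 9]
Stage 4 (AMPLIFY 3): 3*3=9, 6*3=18, 9*3=27, 9*3=27, 15*3=45, 9*3=27 -> [9, 18, 27, 27, 45, 27]
Output sum: 153

Answer: 153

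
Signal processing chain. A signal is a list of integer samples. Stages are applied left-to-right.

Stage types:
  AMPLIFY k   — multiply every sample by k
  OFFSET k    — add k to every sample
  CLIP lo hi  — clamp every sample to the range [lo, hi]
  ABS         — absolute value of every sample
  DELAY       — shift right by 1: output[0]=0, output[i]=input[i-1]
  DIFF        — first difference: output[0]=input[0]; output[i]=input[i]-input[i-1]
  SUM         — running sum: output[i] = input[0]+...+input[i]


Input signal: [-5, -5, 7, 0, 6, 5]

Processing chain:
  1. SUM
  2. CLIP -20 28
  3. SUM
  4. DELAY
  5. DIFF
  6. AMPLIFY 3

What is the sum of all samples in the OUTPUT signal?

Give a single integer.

Input: [-5, -5, 7, 0, 6, 5]
Stage 1 (SUM): sum[0..0]=-5, sum[0..1]=-10, sum[0..2]=-3, sum[0..3]=-3, sum[0..4]=3, sum[0..5]=8 -> [-5, -10, -3, -3, 3, 8]
Stage 2 (CLIP -20 28): clip(-5,-20,28)=-5, clip(-10,-20,28)=-10, clip(-3,-20,28)=-3, clip(-3,-20,28)=-3, clip(3,-20,28)=3, clip(8,-20,28)=8 -> [-5, -10, -3, -3, 3, 8]
Stage 3 (SUM): sum[0..0]=-5, sum[0..1]=-15, sum[0..2]=-18, sum[0..3]=-21, sum[0..4]=-18, sum[0..5]=-10 -> [-5, -15, -18, -21, -18, -10]
Stage 4 (DELAY): [0, -5, -15, -18, -21, -18] = [0, -5, -15, -18, -21, -18] -> [0, -5, -15, -18, -21, -18]
Stage 5 (DIFF): s[0]=0, -5-0=-5, -15--5=-10, -18--15=-3, -21--18=-3, -18--21=3 -> [0, -5, -10, -3, -3, 3]
Stage 6 (AMPLIFY 3): 0*3=0, -5*3=-15, -10*3=-30, -3*3=-9, -3*3=-9, 3*3=9 -> [0, -15, -30, -9, -9, 9]
Output sum: -54

Answer: -54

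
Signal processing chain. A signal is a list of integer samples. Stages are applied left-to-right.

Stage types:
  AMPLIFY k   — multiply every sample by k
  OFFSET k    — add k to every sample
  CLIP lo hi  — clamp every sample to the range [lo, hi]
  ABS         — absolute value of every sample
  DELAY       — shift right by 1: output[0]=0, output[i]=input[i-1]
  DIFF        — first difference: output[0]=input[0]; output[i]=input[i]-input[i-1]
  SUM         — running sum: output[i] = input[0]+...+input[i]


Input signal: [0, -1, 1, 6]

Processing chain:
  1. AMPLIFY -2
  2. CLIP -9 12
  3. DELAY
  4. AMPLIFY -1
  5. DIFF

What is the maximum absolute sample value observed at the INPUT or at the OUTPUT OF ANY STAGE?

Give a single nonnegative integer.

Answer: 12

Derivation:
Input: [0, -1, 1, 6] (max |s|=6)
Stage 1 (AMPLIFY -2): 0*-2=0, -1*-2=2, 1*-2=-2, 6*-2=-12 -> [0, 2, -2, -12] (max |s|=12)
Stage 2 (CLIP -9 12): clip(0,-9,12)=0, clip(2,-9,12)=2, clip(-2,-9,12)=-2, clip(-12,-9,12)=-9 -> [0, 2, -2, -9] (max |s|=9)
Stage 3 (DELAY): [0, 0, 2, -2] = [0, 0, 2, -2] -> [0, 0, 2, -2] (max |s|=2)
Stage 4 (AMPLIFY -1): 0*-1=0, 0*-1=0, 2*-1=-2, -2*-1=2 -> [0, 0, -2, 2] (max |s|=2)
Stage 5 (DIFF): s[0]=0, 0-0=0, -2-0=-2, 2--2=4 -> [0, 0, -2, 4] (max |s|=4)
Overall max amplitude: 12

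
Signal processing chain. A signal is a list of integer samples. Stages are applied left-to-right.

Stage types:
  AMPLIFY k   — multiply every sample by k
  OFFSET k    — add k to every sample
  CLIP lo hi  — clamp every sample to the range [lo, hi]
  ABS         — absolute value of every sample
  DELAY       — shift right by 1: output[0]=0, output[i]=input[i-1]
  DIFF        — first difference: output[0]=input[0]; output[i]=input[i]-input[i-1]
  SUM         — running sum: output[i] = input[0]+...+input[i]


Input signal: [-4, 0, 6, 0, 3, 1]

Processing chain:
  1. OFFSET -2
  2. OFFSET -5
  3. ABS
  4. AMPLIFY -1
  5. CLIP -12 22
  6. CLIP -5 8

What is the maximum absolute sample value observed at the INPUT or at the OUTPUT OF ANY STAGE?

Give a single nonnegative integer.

Input: [-4, 0, 6, 0, 3, 1] (max |s|=6)
Stage 1 (OFFSET -2): -4+-2=-6, 0+-2=-2, 6+-2=4, 0+-2=-2, 3+-2=1, 1+-2=-1 -> [-6, -2, 4, -2, 1, -1] (max |s|=6)
Stage 2 (OFFSET -5): -6+-5=-11, -2+-5=-7, 4+-5=-1, -2+-5=-7, 1+-5=-4, -1+-5=-6 -> [-11, -7, -1, -7, -4, -6] (max |s|=11)
Stage 3 (ABS): |-11|=11, |-7|=7, |-1|=1, |-7|=7, |-4|=4, |-6|=6 -> [11, 7, 1, 7, 4, 6] (max |s|=11)
Stage 4 (AMPLIFY -1): 11*-1=-11, 7*-1=-7, 1*-1=-1, 7*-1=-7, 4*-1=-4, 6*-1=-6 -> [-11, -7, -1, -7, -4, -6] (max |s|=11)
Stage 5 (CLIP -12 22): clip(-11,-12,22)=-11, clip(-7,-12,22)=-7, clip(-1,-12,22)=-1, clip(-7,-12,22)=-7, clip(-4,-12,22)=-4, clip(-6,-12,22)=-6 -> [-11, -7, -1, -7, -4, -6] (max |s|=11)
Stage 6 (CLIP -5 8): clip(-11,-5,8)=-5, clip(-7,-5,8)=-5, clip(-1,-5,8)=-1, clip(-7,-5,8)=-5, clip(-4,-5,8)=-4, clip(-6,-5,8)=-5 -> [-5, -5, -1, -5, -4, -5] (max |s|=5)
Overall max amplitude: 11

Answer: 11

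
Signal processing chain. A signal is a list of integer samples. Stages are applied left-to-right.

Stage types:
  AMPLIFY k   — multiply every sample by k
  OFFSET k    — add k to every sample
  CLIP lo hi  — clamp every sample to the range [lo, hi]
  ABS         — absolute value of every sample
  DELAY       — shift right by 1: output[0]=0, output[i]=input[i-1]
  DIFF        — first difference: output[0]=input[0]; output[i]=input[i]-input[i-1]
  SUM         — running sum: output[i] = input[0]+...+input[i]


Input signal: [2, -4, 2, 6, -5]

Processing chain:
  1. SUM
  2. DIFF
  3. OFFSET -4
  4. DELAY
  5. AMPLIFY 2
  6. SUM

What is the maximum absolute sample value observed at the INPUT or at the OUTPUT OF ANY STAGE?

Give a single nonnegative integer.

Answer: 24

Derivation:
Input: [2, -4, 2, 6, -5] (max |s|=6)
Stage 1 (SUM): sum[0..0]=2, sum[0..1]=-2, sum[0..2]=0, sum[0..3]=6, sum[0..4]=1 -> [2, -2, 0, 6, 1] (max |s|=6)
Stage 2 (DIFF): s[0]=2, -2-2=-4, 0--2=2, 6-0=6, 1-6=-5 -> [2, -4, 2, 6, -5] (max |s|=6)
Stage 3 (OFFSET -4): 2+-4=-2, -4+-4=-8, 2+-4=-2, 6+-4=2, -5+-4=-9 -> [-2, -8, -2, 2, -9] (max |s|=9)
Stage 4 (DELAY): [0, -2, -8, -2, 2] = [0, -2, -8, -2, 2] -> [0, -2, -8, -2, 2] (max |s|=8)
Stage 5 (AMPLIFY 2): 0*2=0, -2*2=-4, -8*2=-16, -2*2=-4, 2*2=4 -> [0, -4, -16, -4, 4] (max |s|=16)
Stage 6 (SUM): sum[0..0]=0, sum[0..1]=-4, sum[0..2]=-20, sum[0..3]=-24, sum[0..4]=-20 -> [0, -4, -20, -24, -20] (max |s|=24)
Overall max amplitude: 24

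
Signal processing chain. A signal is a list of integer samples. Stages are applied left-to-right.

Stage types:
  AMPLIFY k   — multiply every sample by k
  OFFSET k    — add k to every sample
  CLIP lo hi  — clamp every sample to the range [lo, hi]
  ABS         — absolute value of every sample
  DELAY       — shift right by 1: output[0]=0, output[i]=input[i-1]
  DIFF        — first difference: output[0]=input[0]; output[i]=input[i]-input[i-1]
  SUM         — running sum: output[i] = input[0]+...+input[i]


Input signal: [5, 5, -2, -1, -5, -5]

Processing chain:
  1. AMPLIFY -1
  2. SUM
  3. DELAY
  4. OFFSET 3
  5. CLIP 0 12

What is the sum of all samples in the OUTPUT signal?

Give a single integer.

Input: [5, 5, -2, -1, -5, -5]
Stage 1 (AMPLIFY -1): 5*-1=-5, 5*-1=-5, -2*-1=2, -1*-1=1, -5*-1=5, -5*-1=5 -> [-5, -5, 2, 1, 5, 5]
Stage 2 (SUM): sum[0..0]=-5, sum[0..1]=-10, sum[0..2]=-8, sum[0..3]=-7, sum[0..4]=-2, sum[0..5]=3 -> [-5, -10, -8, -7, -2, 3]
Stage 3 (DELAY): [0, -5, -10, -8, -7, -2] = [0, -5, -10, -8, -7, -2] -> [0, -5, -10, -8, -7, -2]
Stage 4 (OFFSET 3): 0+3=3, -5+3=-2, -10+3=-7, -8+3=-5, -7+3=-4, -2+3=1 -> [3, -2, -7, -5, -4, 1]
Stage 5 (CLIP 0 12): clip(3,0,12)=3, clip(-2,0,12)=0, clip(-7,0,12)=0, clip(-5,0,12)=0, clip(-4,0,12)=0, clip(1,0,12)=1 -> [3, 0, 0, 0, 0, 1]
Output sum: 4

Answer: 4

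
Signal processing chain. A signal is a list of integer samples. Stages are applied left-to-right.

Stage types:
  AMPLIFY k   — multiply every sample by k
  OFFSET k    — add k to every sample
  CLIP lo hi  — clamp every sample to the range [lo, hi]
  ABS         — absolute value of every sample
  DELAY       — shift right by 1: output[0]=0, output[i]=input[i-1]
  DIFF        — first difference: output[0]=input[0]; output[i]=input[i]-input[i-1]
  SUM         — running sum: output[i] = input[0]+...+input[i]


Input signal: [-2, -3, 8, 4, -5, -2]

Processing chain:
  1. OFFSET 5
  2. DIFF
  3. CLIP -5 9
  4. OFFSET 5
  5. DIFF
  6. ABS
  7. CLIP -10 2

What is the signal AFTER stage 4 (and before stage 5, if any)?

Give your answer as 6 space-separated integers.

Input: [-2, -3, 8, 4, -5, -2]
Stage 1 (OFFSET 5): -2+5=3, -3+5=2, 8+5=13, 4+5=9, -5+5=0, -2+5=3 -> [3, 2, 13, 9, 0, 3]
Stage 2 (DIFF): s[0]=3, 2-3=-1, 13-2=11, 9-13=-4, 0-9=-9, 3-0=3 -> [3, -1, 11, -4, -9, 3]
Stage 3 (CLIP -5 9): clip(3,-5,9)=3, clip(-1,-5,9)=-1, clip(11,-5,9)=9, clip(-4,-5,9)=-4, clip(-9,-5,9)=-5, clip(3,-5,9)=3 -> [3, -1, 9, -4, -5, 3]
Stage 4 (OFFSET 5): 3+5=8, -1+5=4, 9+5=14, -4+5=1, -5+5=0, 3+5=8 -> [8, 4, 14, 1, 0, 8]

Answer: 8 4 14 1 0 8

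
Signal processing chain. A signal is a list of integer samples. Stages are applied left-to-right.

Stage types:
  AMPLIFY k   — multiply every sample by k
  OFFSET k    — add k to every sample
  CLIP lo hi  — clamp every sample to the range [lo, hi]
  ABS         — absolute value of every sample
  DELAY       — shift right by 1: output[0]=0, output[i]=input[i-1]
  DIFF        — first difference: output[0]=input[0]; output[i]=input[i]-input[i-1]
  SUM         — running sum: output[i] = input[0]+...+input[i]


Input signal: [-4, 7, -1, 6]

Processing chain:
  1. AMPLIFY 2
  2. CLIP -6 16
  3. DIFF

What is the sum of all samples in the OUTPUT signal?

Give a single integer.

Answer: 12

Derivation:
Input: [-4, 7, -1, 6]
Stage 1 (AMPLIFY 2): -4*2=-8, 7*2=14, -1*2=-2, 6*2=12 -> [-8, 14, -2, 12]
Stage 2 (CLIP -6 16): clip(-8,-6,16)=-6, clip(14,-6,16)=14, clip(-2,-6,16)=-2, clip(12,-6,16)=12 -> [-6, 14, -2, 12]
Stage 3 (DIFF): s[0]=-6, 14--6=20, -2-14=-16, 12--2=14 -> [-6, 20, -16, 14]
Output sum: 12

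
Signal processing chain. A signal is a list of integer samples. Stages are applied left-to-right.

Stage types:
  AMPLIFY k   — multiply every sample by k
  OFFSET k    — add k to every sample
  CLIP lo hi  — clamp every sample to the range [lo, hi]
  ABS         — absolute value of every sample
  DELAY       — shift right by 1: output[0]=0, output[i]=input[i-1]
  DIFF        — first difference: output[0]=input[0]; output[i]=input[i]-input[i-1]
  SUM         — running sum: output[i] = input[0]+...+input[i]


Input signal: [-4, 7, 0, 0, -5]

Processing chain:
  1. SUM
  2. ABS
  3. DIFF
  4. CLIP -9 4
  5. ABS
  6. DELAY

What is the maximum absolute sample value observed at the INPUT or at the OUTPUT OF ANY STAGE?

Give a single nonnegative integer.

Answer: 7

Derivation:
Input: [-4, 7, 0, 0, -5] (max |s|=7)
Stage 1 (SUM): sum[0..0]=-4, sum[0..1]=3, sum[0..2]=3, sum[0..3]=3, sum[0..4]=-2 -> [-4, 3, 3, 3, -2] (max |s|=4)
Stage 2 (ABS): |-4|=4, |3|=3, |3|=3, |3|=3, |-2|=2 -> [4, 3, 3, 3, 2] (max |s|=4)
Stage 3 (DIFF): s[0]=4, 3-4=-1, 3-3=0, 3-3=0, 2-3=-1 -> [4, -1, 0, 0, -1] (max |s|=4)
Stage 4 (CLIP -9 4): clip(4,-9,4)=4, clip(-1,-9,4)=-1, clip(0,-9,4)=0, clip(0,-9,4)=0, clip(-1,-9,4)=-1 -> [4, -1, 0, 0, -1] (max |s|=4)
Stage 5 (ABS): |4|=4, |-1|=1, |0|=0, |0|=0, |-1|=1 -> [4, 1, 0, 0, 1] (max |s|=4)
Stage 6 (DELAY): [0, 4, 1, 0, 0] = [0, 4, 1, 0, 0] -> [0, 4, 1, 0, 0] (max |s|=4)
Overall max amplitude: 7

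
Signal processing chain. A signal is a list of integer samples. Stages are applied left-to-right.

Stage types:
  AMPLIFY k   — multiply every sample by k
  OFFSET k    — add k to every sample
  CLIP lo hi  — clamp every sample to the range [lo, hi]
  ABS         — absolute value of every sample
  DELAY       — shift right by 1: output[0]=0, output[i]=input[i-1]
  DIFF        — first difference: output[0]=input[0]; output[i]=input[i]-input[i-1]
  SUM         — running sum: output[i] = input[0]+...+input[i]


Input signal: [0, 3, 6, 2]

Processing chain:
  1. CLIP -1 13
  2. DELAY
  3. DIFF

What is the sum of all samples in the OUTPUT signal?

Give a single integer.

Input: [0, 3, 6, 2]
Stage 1 (CLIP -1 13): clip(0,-1,13)=0, clip(3,-1,13)=3, clip(6,-1,13)=6, clip(2,-1,13)=2 -> [0, 3, 6, 2]
Stage 2 (DELAY): [0, 0, 3, 6] = [0, 0, 3, 6] -> [0, 0, 3, 6]
Stage 3 (DIFF): s[0]=0, 0-0=0, 3-0=3, 6-3=3 -> [0, 0, 3, 3]
Output sum: 6

Answer: 6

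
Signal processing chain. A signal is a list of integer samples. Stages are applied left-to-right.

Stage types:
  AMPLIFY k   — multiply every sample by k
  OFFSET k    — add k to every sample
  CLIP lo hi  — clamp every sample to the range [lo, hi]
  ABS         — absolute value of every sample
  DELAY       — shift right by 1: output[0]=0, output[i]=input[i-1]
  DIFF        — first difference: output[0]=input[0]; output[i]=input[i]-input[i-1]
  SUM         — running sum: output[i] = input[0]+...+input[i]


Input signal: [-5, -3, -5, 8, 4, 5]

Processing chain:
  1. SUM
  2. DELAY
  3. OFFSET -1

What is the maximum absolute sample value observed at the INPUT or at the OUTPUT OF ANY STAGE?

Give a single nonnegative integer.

Answer: 14

Derivation:
Input: [-5, -3, -5, 8, 4, 5] (max |s|=8)
Stage 1 (SUM): sum[0..0]=-5, sum[0..1]=-8, sum[0..2]=-13, sum[0..3]=-5, sum[0..4]=-1, sum[0..5]=4 -> [-5, -8, -13, -5, -1, 4] (max |s|=13)
Stage 2 (DELAY): [0, -5, -8, -13, -5, -1] = [0, -5, -8, -13, -5, -1] -> [0, -5, -8, -13, -5, -1] (max |s|=13)
Stage 3 (OFFSET -1): 0+-1=-1, -5+-1=-6, -8+-1=-9, -13+-1=-14, -5+-1=-6, -1+-1=-2 -> [-1, -6, -9, -14, -6, -2] (max |s|=14)
Overall max amplitude: 14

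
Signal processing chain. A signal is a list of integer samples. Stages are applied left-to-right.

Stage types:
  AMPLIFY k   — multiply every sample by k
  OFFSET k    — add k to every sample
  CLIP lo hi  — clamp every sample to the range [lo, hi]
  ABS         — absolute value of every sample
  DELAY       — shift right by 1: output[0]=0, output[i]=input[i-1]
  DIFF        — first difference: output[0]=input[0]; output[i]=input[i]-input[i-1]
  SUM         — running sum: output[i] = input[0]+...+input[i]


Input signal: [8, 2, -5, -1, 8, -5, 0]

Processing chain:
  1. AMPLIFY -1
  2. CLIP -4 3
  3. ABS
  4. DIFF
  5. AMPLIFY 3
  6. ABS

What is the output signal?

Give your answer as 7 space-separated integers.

Input: [8, 2, -5, -1, 8, -5, 0]
Stage 1 (AMPLIFY -1): 8*-1=-8, 2*-1=-2, -5*-1=5, -1*-1=1, 8*-1=-8, -5*-1=5, 0*-1=0 -> [-8, -2, 5, 1, -8, 5, 0]
Stage 2 (CLIP -4 3): clip(-8,-4,3)=-4, clip(-2,-4,3)=-2, clip(5,-4,3)=3, clip(1,-4,3)=1, clip(-8,-4,3)=-4, clip(5,-4,3)=3, clip(0,-4,3)=0 -> [-4, -2, 3, 1, -4, 3, 0]
Stage 3 (ABS): |-4|=4, |-2|=2, |3|=3, |1|=1, |-4|=4, |3|=3, |0|=0 -> [4, 2, 3, 1, 4, 3, 0]
Stage 4 (DIFF): s[0]=4, 2-4=-2, 3-2=1, 1-3=-2, 4-1=3, 3-4=-1, 0-3=-3 -> [4, -2, 1, -2, 3, -1, -3]
Stage 5 (AMPLIFY 3): 4*3=12, -2*3=-6, 1*3=3, -2*3=-6, 3*3=9, -1*3=-3, -3*3=-9 -> [12, -6, 3, -6, 9, -3, -9]
Stage 6 (ABS): |12|=12, |-6|=6, |3|=3, |-6|=6, |9|=9, |-3|=3, |-9|=9 -> [12, 6, 3, 6, 9, 3, 9]

Answer: 12 6 3 6 9 3 9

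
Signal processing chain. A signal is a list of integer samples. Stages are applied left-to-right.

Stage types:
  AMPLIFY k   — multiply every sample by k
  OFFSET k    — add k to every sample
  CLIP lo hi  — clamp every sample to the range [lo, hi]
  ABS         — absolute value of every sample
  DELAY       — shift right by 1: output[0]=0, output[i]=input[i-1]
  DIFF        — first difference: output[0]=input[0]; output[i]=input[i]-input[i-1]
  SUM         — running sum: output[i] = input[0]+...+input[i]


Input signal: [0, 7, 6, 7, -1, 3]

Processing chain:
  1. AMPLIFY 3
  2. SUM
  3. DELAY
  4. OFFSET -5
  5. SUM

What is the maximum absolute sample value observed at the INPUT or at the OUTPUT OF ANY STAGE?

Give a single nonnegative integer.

Input: [0, 7, 6, 7, -1, 3] (max |s|=7)
Stage 1 (AMPLIFY 3): 0*3=0, 7*3=21, 6*3=18, 7*3=21, -1*3=-3, 3*3=9 -> [0, 21, 18, 21, -3, 9] (max |s|=21)
Stage 2 (SUM): sum[0..0]=0, sum[0..1]=21, sum[0..2]=39, sum[0..3]=60, sum[0..4]=57, sum[0..5]=66 -> [0, 21, 39, 60, 57, 66] (max |s|=66)
Stage 3 (DELAY): [0, 0, 21, 39, 60, 57] = [0, 0, 21, 39, 60, 57] -> [0, 0, 21, 39, 60, 57] (max |s|=60)
Stage 4 (OFFSET -5): 0+-5=-5, 0+-5=-5, 21+-5=16, 39+-5=34, 60+-5=55, 57+-5=52 -> [-5, -5, 16, 34, 55, 52] (max |s|=55)
Stage 5 (SUM): sum[0..0]=-5, sum[0..1]=-10, sum[0..2]=6, sum[0..3]=40, sum[0..4]=95, sum[0..5]=147 -> [-5, -10, 6, 40, 95, 147] (max |s|=147)
Overall max amplitude: 147

Answer: 147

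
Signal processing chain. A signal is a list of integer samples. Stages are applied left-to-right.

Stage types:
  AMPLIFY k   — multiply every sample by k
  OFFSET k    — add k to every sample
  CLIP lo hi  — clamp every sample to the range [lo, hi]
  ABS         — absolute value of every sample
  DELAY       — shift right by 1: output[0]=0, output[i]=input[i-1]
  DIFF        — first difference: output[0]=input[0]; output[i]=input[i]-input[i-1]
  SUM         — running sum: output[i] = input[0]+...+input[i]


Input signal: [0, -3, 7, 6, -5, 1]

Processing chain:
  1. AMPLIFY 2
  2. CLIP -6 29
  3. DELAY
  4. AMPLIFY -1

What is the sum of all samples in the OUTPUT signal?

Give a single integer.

Input: [0, -3, 7, 6, -5, 1]
Stage 1 (AMPLIFY 2): 0*2=0, -3*2=-6, 7*2=14, 6*2=12, -5*2=-10, 1*2=2 -> [0, -6, 14, 12, -10, 2]
Stage 2 (CLIP -6 29): clip(0,-6,29)=0, clip(-6,-6,29)=-6, clip(14,-6,29)=14, clip(12,-6,29)=12, clip(-10,-6,29)=-6, clip(2,-6,29)=2 -> [0, -6, 14, 12, -6, 2]
Stage 3 (DELAY): [0, 0, -6, 14, 12, -6] = [0, 0, -6, 14, 12, -6] -> [0, 0, -6, 14, 12, -6]
Stage 4 (AMPLIFY -1): 0*-1=0, 0*-1=0, -6*-1=6, 14*-1=-14, 12*-1=-12, -6*-1=6 -> [0, 0, 6, -14, -12, 6]
Output sum: -14

Answer: -14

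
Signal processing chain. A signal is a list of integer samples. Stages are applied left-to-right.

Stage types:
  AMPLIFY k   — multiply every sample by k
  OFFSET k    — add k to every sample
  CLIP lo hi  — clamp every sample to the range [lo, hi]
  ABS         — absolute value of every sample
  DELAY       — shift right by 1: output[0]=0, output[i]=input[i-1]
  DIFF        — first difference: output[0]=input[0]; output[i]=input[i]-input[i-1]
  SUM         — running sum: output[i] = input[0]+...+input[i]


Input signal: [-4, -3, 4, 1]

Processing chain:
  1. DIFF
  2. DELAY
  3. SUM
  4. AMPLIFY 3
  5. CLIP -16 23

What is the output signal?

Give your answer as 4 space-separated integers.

Answer: 0 -12 -9 12

Derivation:
Input: [-4, -3, 4, 1]
Stage 1 (DIFF): s[0]=-4, -3--4=1, 4--3=7, 1-4=-3 -> [-4, 1, 7, -3]
Stage 2 (DELAY): [0, -4, 1, 7] = [0, -4, 1, 7] -> [0, -4, 1, 7]
Stage 3 (SUM): sum[0..0]=0, sum[0..1]=-4, sum[0..2]=-3, sum[0..3]=4 -> [0, -4, -3, 4]
Stage 4 (AMPLIFY 3): 0*3=0, -4*3=-12, -3*3=-9, 4*3=12 -> [0, -12, -9, 12]
Stage 5 (CLIP -16 23): clip(0,-16,23)=0, clip(-12,-16,23)=-12, clip(-9,-16,23)=-9, clip(12,-16,23)=12 -> [0, -12, -9, 12]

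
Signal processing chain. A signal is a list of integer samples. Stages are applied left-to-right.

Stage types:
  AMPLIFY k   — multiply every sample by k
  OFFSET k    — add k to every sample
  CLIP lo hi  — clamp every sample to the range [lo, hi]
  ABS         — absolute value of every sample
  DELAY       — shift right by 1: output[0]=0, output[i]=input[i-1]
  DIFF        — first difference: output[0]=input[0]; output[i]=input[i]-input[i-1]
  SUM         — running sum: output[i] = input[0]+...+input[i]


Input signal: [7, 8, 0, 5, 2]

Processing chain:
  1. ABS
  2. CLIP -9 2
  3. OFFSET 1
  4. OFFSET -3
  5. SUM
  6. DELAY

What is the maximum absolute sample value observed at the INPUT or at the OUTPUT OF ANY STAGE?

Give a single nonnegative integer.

Input: [7, 8, 0, 5, 2] (max |s|=8)
Stage 1 (ABS): |7|=7, |8|=8, |0|=0, |5|=5, |2|=2 -> [7, 8, 0, 5, 2] (max |s|=8)
Stage 2 (CLIP -9 2): clip(7,-9,2)=2, clip(8,-9,2)=2, clip(0,-9,2)=0, clip(5,-9,2)=2, clip(2,-9,2)=2 -> [2, 2, 0, 2, 2] (max |s|=2)
Stage 3 (OFFSET 1): 2+1=3, 2+1=3, 0+1=1, 2+1=3, 2+1=3 -> [3, 3, 1, 3, 3] (max |s|=3)
Stage 4 (OFFSET -3): 3+-3=0, 3+-3=0, 1+-3=-2, 3+-3=0, 3+-3=0 -> [0, 0, -2, 0, 0] (max |s|=2)
Stage 5 (SUM): sum[0..0]=0, sum[0..1]=0, sum[0..2]=-2, sum[0..3]=-2, sum[0..4]=-2 -> [0, 0, -2, -2, -2] (max |s|=2)
Stage 6 (DELAY): [0, 0, 0, -2, -2] = [0, 0, 0, -2, -2] -> [0, 0, 0, -2, -2] (max |s|=2)
Overall max amplitude: 8

Answer: 8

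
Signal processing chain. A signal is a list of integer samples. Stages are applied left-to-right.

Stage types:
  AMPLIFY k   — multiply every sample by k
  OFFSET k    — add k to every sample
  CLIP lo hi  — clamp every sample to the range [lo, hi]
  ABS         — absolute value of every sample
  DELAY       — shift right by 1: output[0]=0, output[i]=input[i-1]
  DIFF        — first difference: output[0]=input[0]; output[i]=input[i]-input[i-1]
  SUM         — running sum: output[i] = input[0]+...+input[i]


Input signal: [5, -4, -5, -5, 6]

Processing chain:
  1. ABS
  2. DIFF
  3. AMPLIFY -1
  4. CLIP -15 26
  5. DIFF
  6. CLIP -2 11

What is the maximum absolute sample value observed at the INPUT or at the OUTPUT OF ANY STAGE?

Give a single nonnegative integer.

Answer: 6

Derivation:
Input: [5, -4, -5, -5, 6] (max |s|=6)
Stage 1 (ABS): |5|=5, |-4|=4, |-5|=5, |-5|=5, |6|=6 -> [5, 4, 5, 5, 6] (max |s|=6)
Stage 2 (DIFF): s[0]=5, 4-5=-1, 5-4=1, 5-5=0, 6-5=1 -> [5, -1, 1, 0, 1] (max |s|=5)
Stage 3 (AMPLIFY -1): 5*-1=-5, -1*-1=1, 1*-1=-1, 0*-1=0, 1*-1=-1 -> [-5, 1, -1, 0, -1] (max |s|=5)
Stage 4 (CLIP -15 26): clip(-5,-15,26)=-5, clip(1,-15,26)=1, clip(-1,-15,26)=-1, clip(0,-15,26)=0, clip(-1,-15,26)=-1 -> [-5, 1, -1, 0, -1] (max |s|=5)
Stage 5 (DIFF): s[0]=-5, 1--5=6, -1-1=-2, 0--1=1, -1-0=-1 -> [-5, 6, -2, 1, -1] (max |s|=6)
Stage 6 (CLIP -2 11): clip(-5,-2,11)=-2, clip(6,-2,11)=6, clip(-2,-2,11)=-2, clip(1,-2,11)=1, clip(-1,-2,11)=-1 -> [-2, 6, -2, 1, -1] (max |s|=6)
Overall max amplitude: 6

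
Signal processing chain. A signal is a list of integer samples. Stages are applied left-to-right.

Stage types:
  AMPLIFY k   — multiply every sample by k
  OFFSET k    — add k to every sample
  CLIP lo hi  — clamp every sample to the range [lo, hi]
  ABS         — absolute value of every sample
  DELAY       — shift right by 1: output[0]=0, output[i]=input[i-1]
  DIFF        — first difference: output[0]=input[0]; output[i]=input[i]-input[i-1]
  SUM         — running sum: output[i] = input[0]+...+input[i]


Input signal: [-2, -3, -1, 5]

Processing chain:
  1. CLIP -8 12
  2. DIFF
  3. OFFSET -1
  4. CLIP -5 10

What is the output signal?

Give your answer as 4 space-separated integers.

Answer: -3 -2 1 5

Derivation:
Input: [-2, -3, -1, 5]
Stage 1 (CLIP -8 12): clip(-2,-8,12)=-2, clip(-3,-8,12)=-3, clip(-1,-8,12)=-1, clip(5,-8,12)=5 -> [-2, -3, -1, 5]
Stage 2 (DIFF): s[0]=-2, -3--2=-1, -1--3=2, 5--1=6 -> [-2, -1, 2, 6]
Stage 3 (OFFSET -1): -2+-1=-3, -1+-1=-2, 2+-1=1, 6+-1=5 -> [-3, -2, 1, 5]
Stage 4 (CLIP -5 10): clip(-3,-5,10)=-3, clip(-2,-5,10)=-2, clip(1,-5,10)=1, clip(5,-5,10)=5 -> [-3, -2, 1, 5]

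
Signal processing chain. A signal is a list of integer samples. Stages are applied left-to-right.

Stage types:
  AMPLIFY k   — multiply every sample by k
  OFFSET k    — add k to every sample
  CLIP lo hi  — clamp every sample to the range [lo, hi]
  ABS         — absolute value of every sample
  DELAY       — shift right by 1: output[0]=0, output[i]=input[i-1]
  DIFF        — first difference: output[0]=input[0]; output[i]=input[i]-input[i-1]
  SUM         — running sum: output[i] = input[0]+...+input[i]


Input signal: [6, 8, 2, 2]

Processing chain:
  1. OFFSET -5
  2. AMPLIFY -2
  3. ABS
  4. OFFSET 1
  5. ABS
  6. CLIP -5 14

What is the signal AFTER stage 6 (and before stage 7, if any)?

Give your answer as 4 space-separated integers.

Answer: 3 7 7 7

Derivation:
Input: [6, 8, 2, 2]
Stage 1 (OFFSET -5): 6+-5=1, 8+-5=3, 2+-5=-3, 2+-5=-3 -> [1, 3, -3, -3]
Stage 2 (AMPLIFY -2): 1*-2=-2, 3*-2=-6, -3*-2=6, -3*-2=6 -> [-2, -6, 6, 6]
Stage 3 (ABS): |-2|=2, |-6|=6, |6|=6, |6|=6 -> [2, 6, 6, 6]
Stage 4 (OFFSET 1): 2+1=3, 6+1=7, 6+1=7, 6+1=7 -> [3, 7, 7, 7]
Stage 5 (ABS): |3|=3, |7|=7, |7|=7, |7|=7 -> [3, 7, 7, 7]
Stage 6 (CLIP -5 14): clip(3,-5,14)=3, clip(7,-5,14)=7, clip(7,-5,14)=7, clip(7,-5,14)=7 -> [3, 7, 7, 7]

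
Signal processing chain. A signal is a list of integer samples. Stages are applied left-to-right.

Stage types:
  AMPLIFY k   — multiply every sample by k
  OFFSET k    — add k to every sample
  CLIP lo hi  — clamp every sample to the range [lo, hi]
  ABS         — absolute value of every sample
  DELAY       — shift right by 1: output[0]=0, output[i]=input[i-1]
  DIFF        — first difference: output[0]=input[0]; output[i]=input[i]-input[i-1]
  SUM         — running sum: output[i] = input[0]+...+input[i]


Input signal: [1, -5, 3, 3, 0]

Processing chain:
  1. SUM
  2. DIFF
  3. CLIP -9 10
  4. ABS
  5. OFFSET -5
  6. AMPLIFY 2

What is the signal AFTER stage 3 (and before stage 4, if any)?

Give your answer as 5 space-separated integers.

Answer: 1 -5 3 3 0

Derivation:
Input: [1, -5, 3, 3, 0]
Stage 1 (SUM): sum[0..0]=1, sum[0..1]=-4, sum[0..2]=-1, sum[0..3]=2, sum[0..4]=2 -> [1, -4, -1, 2, 2]
Stage 2 (DIFF): s[0]=1, -4-1=-5, -1--4=3, 2--1=3, 2-2=0 -> [1, -5, 3, 3, 0]
Stage 3 (CLIP -9 10): clip(1,-9,10)=1, clip(-5,-9,10)=-5, clip(3,-9,10)=3, clip(3,-9,10)=3, clip(0,-9,10)=0 -> [1, -5, 3, 3, 0]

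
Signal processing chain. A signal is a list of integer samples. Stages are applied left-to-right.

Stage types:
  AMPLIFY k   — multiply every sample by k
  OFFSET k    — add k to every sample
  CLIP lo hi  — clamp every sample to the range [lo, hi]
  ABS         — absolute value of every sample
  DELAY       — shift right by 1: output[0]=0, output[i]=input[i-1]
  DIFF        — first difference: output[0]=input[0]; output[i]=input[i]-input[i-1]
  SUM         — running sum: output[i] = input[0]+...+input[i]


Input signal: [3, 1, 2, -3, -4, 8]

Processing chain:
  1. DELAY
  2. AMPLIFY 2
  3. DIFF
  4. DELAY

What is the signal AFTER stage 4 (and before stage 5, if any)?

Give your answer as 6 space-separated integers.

Input: [3, 1, 2, -3, -4, 8]
Stage 1 (DELAY): [0, 3, 1, 2, -3, -4] = [0, 3, 1, 2, -3, -4] -> [0, 3, 1, 2, -3, -4]
Stage 2 (AMPLIFY 2): 0*2=0, 3*2=6, 1*2=2, 2*2=4, -3*2=-6, -4*2=-8 -> [0, 6, 2, 4, -6, -8]
Stage 3 (DIFF): s[0]=0, 6-0=6, 2-6=-4, 4-2=2, -6-4=-10, -8--6=-2 -> [0, 6, -4, 2, -10, -2]
Stage 4 (DELAY): [0, 0, 6, -4, 2, -10] = [0, 0, 6, -4, 2, -10] -> [0, 0, 6, -4, 2, -10]

Answer: 0 0 6 -4 2 -10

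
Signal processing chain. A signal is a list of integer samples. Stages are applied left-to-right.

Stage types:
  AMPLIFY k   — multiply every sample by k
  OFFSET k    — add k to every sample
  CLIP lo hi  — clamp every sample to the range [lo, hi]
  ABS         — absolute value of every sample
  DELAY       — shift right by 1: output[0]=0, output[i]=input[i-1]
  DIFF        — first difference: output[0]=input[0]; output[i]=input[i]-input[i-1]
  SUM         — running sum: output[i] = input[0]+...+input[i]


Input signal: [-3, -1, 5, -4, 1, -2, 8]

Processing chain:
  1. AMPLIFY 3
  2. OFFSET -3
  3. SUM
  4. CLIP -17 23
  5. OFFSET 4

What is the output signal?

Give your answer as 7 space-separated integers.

Answer: -8 -13 -2 -13 -13 -13 -5

Derivation:
Input: [-3, -1, 5, -4, 1, -2, 8]
Stage 1 (AMPLIFY 3): -3*3=-9, -1*3=-3, 5*3=15, -4*3=-12, 1*3=3, -2*3=-6, 8*3=24 -> [-9, -3, 15, -12, 3, -6, 24]
Stage 2 (OFFSET -3): -9+-3=-12, -3+-3=-6, 15+-3=12, -12+-3=-15, 3+-3=0, -6+-3=-9, 24+-3=21 -> [-12, -6, 12, -15, 0, -9, 21]
Stage 3 (SUM): sum[0..0]=-12, sum[0..1]=-18, sum[0..2]=-6, sum[0..3]=-21, sum[0..4]=-21, sum[0..5]=-30, sum[0..6]=-9 -> [-12, -18, -6, -21, -21, -30, -9]
Stage 4 (CLIP -17 23): clip(-12,-17,23)=-12, clip(-18,-17,23)=-17, clip(-6,-17,23)=-6, clip(-21,-17,23)=-17, clip(-21,-17,23)=-17, clip(-30,-17,23)=-17, clip(-9,-17,23)=-9 -> [-12, -17, -6, -17, -17, -17, -9]
Stage 5 (OFFSET 4): -12+4=-8, -17+4=-13, -6+4=-2, -17+4=-13, -17+4=-13, -17+4=-13, -9+4=-5 -> [-8, -13, -2, -13, -13, -13, -5]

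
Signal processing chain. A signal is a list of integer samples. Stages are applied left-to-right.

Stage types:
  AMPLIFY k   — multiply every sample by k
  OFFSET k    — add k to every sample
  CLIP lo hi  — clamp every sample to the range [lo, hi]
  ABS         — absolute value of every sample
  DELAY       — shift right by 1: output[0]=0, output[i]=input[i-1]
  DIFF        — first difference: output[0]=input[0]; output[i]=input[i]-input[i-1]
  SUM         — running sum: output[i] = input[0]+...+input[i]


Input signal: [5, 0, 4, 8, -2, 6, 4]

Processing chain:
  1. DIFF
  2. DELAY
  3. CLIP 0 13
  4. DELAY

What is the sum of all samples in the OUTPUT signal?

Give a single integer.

Answer: 13

Derivation:
Input: [5, 0, 4, 8, -2, 6, 4]
Stage 1 (DIFF): s[0]=5, 0-5=-5, 4-0=4, 8-4=4, -2-8=-10, 6--2=8, 4-6=-2 -> [5, -5, 4, 4, -10, 8, -2]
Stage 2 (DELAY): [0, 5, -5, 4, 4, -10, 8] = [0, 5, -5, 4, 4, -10, 8] -> [0, 5, -5, 4, 4, -10, 8]
Stage 3 (CLIP 0 13): clip(0,0,13)=0, clip(5,0,13)=5, clip(-5,0,13)=0, clip(4,0,13)=4, clip(4,0,13)=4, clip(-10,0,13)=0, clip(8,0,13)=8 -> [0, 5, 0, 4, 4, 0, 8]
Stage 4 (DELAY): [0, 0, 5, 0, 4, 4, 0] = [0, 0, 5, 0, 4, 4, 0] -> [0, 0, 5, 0, 4, 4, 0]
Output sum: 13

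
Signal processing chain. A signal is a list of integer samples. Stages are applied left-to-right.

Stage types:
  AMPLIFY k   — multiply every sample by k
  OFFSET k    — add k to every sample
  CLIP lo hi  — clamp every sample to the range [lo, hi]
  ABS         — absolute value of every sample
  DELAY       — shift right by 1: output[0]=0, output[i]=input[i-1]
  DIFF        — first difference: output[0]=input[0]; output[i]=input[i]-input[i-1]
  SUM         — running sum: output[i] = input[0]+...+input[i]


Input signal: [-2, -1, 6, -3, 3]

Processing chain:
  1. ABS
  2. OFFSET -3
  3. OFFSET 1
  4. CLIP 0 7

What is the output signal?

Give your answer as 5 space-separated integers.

Answer: 0 0 4 1 1

Derivation:
Input: [-2, -1, 6, -3, 3]
Stage 1 (ABS): |-2|=2, |-1|=1, |6|=6, |-3|=3, |3|=3 -> [2, 1, 6, 3, 3]
Stage 2 (OFFSET -3): 2+-3=-1, 1+-3=-2, 6+-3=3, 3+-3=0, 3+-3=0 -> [-1, -2, 3, 0, 0]
Stage 3 (OFFSET 1): -1+1=0, -2+1=-1, 3+1=4, 0+1=1, 0+1=1 -> [0, -1, 4, 1, 1]
Stage 4 (CLIP 0 7): clip(0,0,7)=0, clip(-1,0,7)=0, clip(4,0,7)=4, clip(1,0,7)=1, clip(1,0,7)=1 -> [0, 0, 4, 1, 1]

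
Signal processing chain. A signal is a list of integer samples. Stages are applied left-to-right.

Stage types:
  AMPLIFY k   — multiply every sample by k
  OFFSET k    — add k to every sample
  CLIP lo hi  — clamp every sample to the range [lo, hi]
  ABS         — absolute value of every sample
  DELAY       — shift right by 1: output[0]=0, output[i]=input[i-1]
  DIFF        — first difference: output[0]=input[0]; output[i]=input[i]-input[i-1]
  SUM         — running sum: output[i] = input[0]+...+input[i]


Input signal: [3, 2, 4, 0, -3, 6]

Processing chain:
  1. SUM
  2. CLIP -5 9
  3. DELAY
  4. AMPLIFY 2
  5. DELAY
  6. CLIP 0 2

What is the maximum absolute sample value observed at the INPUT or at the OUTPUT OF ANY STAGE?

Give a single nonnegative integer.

Answer: 18

Derivation:
Input: [3, 2, 4, 0, -3, 6] (max |s|=6)
Stage 1 (SUM): sum[0..0]=3, sum[0..1]=5, sum[0..2]=9, sum[0..3]=9, sum[0..4]=6, sum[0..5]=12 -> [3, 5, 9, 9, 6, 12] (max |s|=12)
Stage 2 (CLIP -5 9): clip(3,-5,9)=3, clip(5,-5,9)=5, clip(9,-5,9)=9, clip(9,-5,9)=9, clip(6,-5,9)=6, clip(12,-5,9)=9 -> [3, 5, 9, 9, 6, 9] (max |s|=9)
Stage 3 (DELAY): [0, 3, 5, 9, 9, 6] = [0, 3, 5, 9, 9, 6] -> [0, 3, 5, 9, 9, 6] (max |s|=9)
Stage 4 (AMPLIFY 2): 0*2=0, 3*2=6, 5*2=10, 9*2=18, 9*2=18, 6*2=12 -> [0, 6, 10, 18, 18, 12] (max |s|=18)
Stage 5 (DELAY): [0, 0, 6, 10, 18, 18] = [0, 0, 6, 10, 18, 18] -> [0, 0, 6, 10, 18, 18] (max |s|=18)
Stage 6 (CLIP 0 2): clip(0,0,2)=0, clip(0,0,2)=0, clip(6,0,2)=2, clip(10,0,2)=2, clip(18,0,2)=2, clip(18,0,2)=2 -> [0, 0, 2, 2, 2, 2] (max |s|=2)
Overall max amplitude: 18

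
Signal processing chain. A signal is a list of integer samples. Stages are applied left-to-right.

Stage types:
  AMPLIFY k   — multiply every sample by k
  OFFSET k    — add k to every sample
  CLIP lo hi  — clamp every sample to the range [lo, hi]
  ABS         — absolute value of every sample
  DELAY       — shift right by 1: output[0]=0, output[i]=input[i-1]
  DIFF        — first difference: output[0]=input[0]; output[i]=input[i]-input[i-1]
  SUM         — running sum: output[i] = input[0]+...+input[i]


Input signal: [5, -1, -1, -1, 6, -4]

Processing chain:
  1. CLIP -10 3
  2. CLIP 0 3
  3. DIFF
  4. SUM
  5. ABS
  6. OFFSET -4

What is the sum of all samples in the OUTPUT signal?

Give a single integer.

Answer: -18

Derivation:
Input: [5, -1, -1, -1, 6, -4]
Stage 1 (CLIP -10 3): clip(5,-10,3)=3, clip(-1,-10,3)=-1, clip(-1,-10,3)=-1, clip(-1,-10,3)=-1, clip(6,-10,3)=3, clip(-4,-10,3)=-4 -> [3, -1, -1, -1, 3, -4]
Stage 2 (CLIP 0 3): clip(3,0,3)=3, clip(-1,0,3)=0, clip(-1,0,3)=0, clip(-1,0,3)=0, clip(3,0,3)=3, clip(-4,0,3)=0 -> [3, 0, 0, 0, 3, 0]
Stage 3 (DIFF): s[0]=3, 0-3=-3, 0-0=0, 0-0=0, 3-0=3, 0-3=-3 -> [3, -3, 0, 0, 3, -3]
Stage 4 (SUM): sum[0..0]=3, sum[0..1]=0, sum[0..2]=0, sum[0..3]=0, sum[0..4]=3, sum[0..5]=0 -> [3, 0, 0, 0, 3, 0]
Stage 5 (ABS): |3|=3, |0|=0, |0|=0, |0|=0, |3|=3, |0|=0 -> [3, 0, 0, 0, 3, 0]
Stage 6 (OFFSET -4): 3+-4=-1, 0+-4=-4, 0+-4=-4, 0+-4=-4, 3+-4=-1, 0+-4=-4 -> [-1, -4, -4, -4, -1, -4]
Output sum: -18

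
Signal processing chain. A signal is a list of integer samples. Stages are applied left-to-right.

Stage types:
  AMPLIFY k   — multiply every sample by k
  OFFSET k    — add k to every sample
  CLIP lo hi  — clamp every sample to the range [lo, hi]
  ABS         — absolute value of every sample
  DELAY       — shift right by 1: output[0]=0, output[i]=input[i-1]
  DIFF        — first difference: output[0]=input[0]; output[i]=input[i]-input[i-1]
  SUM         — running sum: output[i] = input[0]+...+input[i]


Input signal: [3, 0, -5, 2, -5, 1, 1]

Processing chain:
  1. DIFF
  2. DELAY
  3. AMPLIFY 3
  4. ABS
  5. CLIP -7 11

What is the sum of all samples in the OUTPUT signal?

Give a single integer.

Answer: 62

Derivation:
Input: [3, 0, -5, 2, -5, 1, 1]
Stage 1 (DIFF): s[0]=3, 0-3=-3, -5-0=-5, 2--5=7, -5-2=-7, 1--5=6, 1-1=0 -> [3, -3, -5, 7, -7, 6, 0]
Stage 2 (DELAY): [0, 3, -3, -5, 7, -7, 6] = [0, 3, -3, -5, 7, -7, 6] -> [0, 3, -3, -5, 7, -7, 6]
Stage 3 (AMPLIFY 3): 0*3=0, 3*3=9, -3*3=-9, -5*3=-15, 7*3=21, -7*3=-21, 6*3=18 -> [0, 9, -9, -15, 21, -21, 18]
Stage 4 (ABS): |0|=0, |9|=9, |-9|=9, |-15|=15, |21|=21, |-21|=21, |18|=18 -> [0, 9, 9, 15, 21, 21, 18]
Stage 5 (CLIP -7 11): clip(0,-7,11)=0, clip(9,-7,11)=9, clip(9,-7,11)=9, clip(15,-7,11)=11, clip(21,-7,11)=11, clip(21,-7,11)=11, clip(18,-7,11)=11 -> [0, 9, 9, 11, 11, 11, 11]
Output sum: 62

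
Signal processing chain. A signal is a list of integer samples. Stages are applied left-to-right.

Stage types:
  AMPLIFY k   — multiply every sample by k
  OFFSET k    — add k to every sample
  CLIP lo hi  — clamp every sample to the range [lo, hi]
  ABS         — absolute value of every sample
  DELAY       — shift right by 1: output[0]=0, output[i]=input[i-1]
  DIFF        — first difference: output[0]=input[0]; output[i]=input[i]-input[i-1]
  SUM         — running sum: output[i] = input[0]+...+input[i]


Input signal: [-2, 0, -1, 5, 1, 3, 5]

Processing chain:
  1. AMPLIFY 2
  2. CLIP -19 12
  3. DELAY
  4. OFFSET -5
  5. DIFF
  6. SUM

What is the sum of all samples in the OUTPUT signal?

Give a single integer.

Answer: -23

Derivation:
Input: [-2, 0, -1, 5, 1, 3, 5]
Stage 1 (AMPLIFY 2): -2*2=-4, 0*2=0, -1*2=-2, 5*2=10, 1*2=2, 3*2=6, 5*2=10 -> [-4, 0, -2, 10, 2, 6, 10]
Stage 2 (CLIP -19 12): clip(-4,-19,12)=-4, clip(0,-19,12)=0, clip(-2,-19,12)=-2, clip(10,-19,12)=10, clip(2,-19,12)=2, clip(6,-19,12)=6, clip(10,-19,12)=10 -> [-4, 0, -2, 10, 2, 6, 10]
Stage 3 (DELAY): [0, -4, 0, -2, 10, 2, 6] = [0, -4, 0, -2, 10, 2, 6] -> [0, -4, 0, -2, 10, 2, 6]
Stage 4 (OFFSET -5): 0+-5=-5, -4+-5=-9, 0+-5=-5, -2+-5=-7, 10+-5=5, 2+-5=-3, 6+-5=1 -> [-5, -9, -5, -7, 5, -3, 1]
Stage 5 (DIFF): s[0]=-5, -9--5=-4, -5--9=4, -7--5=-2, 5--7=12, -3-5=-8, 1--3=4 -> [-5, -4, 4, -2, 12, -8, 4]
Stage 6 (SUM): sum[0..0]=-5, sum[0..1]=-9, sum[0..2]=-5, sum[0..3]=-7, sum[0..4]=5, sum[0..5]=-3, sum[0..6]=1 -> [-5, -9, -5, -7, 5, -3, 1]
Output sum: -23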